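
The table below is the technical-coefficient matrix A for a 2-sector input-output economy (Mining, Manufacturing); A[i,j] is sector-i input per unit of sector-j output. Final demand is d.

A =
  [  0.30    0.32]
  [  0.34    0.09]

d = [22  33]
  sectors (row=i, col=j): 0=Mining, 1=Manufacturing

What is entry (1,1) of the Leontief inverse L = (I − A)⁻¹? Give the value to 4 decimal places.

L[1,1] = 1.3253

Form M = I − A:
  [  0.70   -0.32]
  [ -0.34    0.91]
Leontief inverse L = M⁻¹:
  [  1.7228    0.6058]
  [  0.6437    1.3253]
Total output x = L · d:
  x_0 = 1.7228·22 + 0.6058·33 = 57.8947
  x_1 = 0.6437·22 + 1.3253·33 = 57.8947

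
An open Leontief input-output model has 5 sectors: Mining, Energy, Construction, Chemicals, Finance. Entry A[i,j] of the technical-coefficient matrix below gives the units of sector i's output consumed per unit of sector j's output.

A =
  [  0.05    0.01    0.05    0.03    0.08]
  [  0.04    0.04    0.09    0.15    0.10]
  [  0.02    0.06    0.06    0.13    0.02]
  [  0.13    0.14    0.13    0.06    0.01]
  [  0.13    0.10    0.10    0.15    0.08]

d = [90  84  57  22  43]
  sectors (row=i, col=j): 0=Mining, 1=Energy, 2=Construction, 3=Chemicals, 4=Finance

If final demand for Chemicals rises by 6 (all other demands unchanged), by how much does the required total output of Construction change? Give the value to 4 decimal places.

Form M = I − A:
  [  0.95   -0.01   -0.05   -0.03   -0.08]
  [ -0.04    0.96   -0.09   -0.15   -0.10]
  [ -0.02   -0.06    0.94   -0.13   -0.02]
  [ -0.13   -0.14   -0.13    0.94   -0.01]
  [ -0.13   -0.10   -0.10   -0.15    0.92]
Leontief inverse L = M⁻¹:
  [  1.0788    0.0366    0.0809    0.0675    0.1003]
  [  0.0981    1.0986    0.1552    0.2212    0.1337]
  [  0.0575    0.0999    1.1054    0.1773    0.0418]
  [  0.1739    0.1843    0.1891    1.1332    0.0516]
  [  0.1977    0.1655    0.1793    0.2376    1.1286]
Total output x = L · d:
  x_0 = 1.0788·90 + 0.0366·84 + 0.0809·57 + 0.0675·22 + 0.1003·43 = 110.5732
  x_1 = 0.0981·90 + 1.0986·84 + 0.1552·57 + 0.2212·22 + 0.1337·43 = 120.5750
  x_2 = 0.0575·90 + 0.0999·84 + 1.1054·57 + 0.1773·22 + 0.0418·43 = 82.2722
  x_3 = 0.1739·90 + 0.1843·84 + 0.1891·57 + 1.1332·22 + 0.0516·43 = 69.0501
  x_4 = 0.1977·90 + 0.1655·84 + 0.1793·57 + 0.2376·22 + 1.1286·43 = 95.6704
Δx_2 = L[2,3] · Δd_3 = 0.1773 · 6 = 1.0640

1.0640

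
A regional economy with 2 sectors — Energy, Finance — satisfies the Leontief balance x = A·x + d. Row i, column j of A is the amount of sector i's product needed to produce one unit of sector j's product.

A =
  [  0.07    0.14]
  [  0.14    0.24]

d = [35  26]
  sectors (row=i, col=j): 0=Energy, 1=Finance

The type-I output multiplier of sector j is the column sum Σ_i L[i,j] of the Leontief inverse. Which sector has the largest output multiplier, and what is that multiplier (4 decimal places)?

Finance (1.5570)

Form M = I − A:
  [  0.93   -0.14]
  [ -0.14    0.76]
Leontief inverse L = M⁻¹:
  [  1.1059    0.2037]
  [  0.2037    1.3533]
Total output x = L · d:
  x_0 = 1.1059·35 + 0.2037·26 = 44.0047
  x_1 = 0.2037·35 + 1.3533·26 = 42.3166
Output multipliers (column sums of L):
  Energy: 1.3097
  Finance: 1.5570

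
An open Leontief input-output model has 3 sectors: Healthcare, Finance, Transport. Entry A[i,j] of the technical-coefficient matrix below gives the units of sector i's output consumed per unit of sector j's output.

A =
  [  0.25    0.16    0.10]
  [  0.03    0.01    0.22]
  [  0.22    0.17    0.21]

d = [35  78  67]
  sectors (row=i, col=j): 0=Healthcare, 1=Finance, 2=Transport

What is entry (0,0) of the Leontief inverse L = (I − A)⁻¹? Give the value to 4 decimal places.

Form M = I − A:
  [  0.75   -0.16   -0.10]
  [ -0.03    0.99   -0.22]
  [ -0.22   -0.17    0.79]
Leontief inverse L = M⁻¹:
  [  1.4193    0.2733    0.2558]
  [  0.1374    1.0873    0.3202]
  [  0.4248    0.3101    1.4059]
Total output x = L · d:
  x_0 = 1.4193·35 + 0.2733·78 + 0.2558·67 = 88.1288
  x_1 = 0.1374·35 + 1.0873·78 + 0.3202·67 = 111.0703
  x_2 = 0.4248·35 + 0.3101·78 + 1.4059·67 = 133.2535

L[0,0] = 1.4193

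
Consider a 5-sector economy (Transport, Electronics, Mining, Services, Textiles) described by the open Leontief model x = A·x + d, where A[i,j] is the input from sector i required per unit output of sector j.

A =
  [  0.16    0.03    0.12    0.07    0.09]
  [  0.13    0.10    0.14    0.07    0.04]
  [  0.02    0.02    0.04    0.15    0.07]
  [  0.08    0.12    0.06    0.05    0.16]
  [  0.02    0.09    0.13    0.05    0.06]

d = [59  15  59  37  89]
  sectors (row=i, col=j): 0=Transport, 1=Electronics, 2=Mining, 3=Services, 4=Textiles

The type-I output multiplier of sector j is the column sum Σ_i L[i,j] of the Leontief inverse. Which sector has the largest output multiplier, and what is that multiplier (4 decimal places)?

Form M = I − A:
  [  0.84   -0.03   -0.12   -0.07   -0.09]
  [ -0.13    0.90   -0.14   -0.07   -0.04]
  [ -0.02   -0.02    0.96   -0.15   -0.07]
  [ -0.08   -0.12   -0.06    0.95   -0.16]
  [ -0.02   -0.09   -0.13   -0.05    0.94]
Leontief inverse L = M⁻¹:
  [  1.2239    0.0789    0.1943    0.1350    0.1580]
  [  0.1993    1.1519    0.2162    0.1394    0.1079]
  [  0.0562    0.0630    1.0859    0.1866    0.1207]
  [  0.1420    0.1780    0.1430    1.1104    0.2208]
  [  0.0604    0.1301    0.1826    0.1011    1.1060]
Total output x = L · d:
  x_0 = 1.2239·59 + 0.0789·15 + 0.1943·59 + 0.1350·37 + 0.1580·89 = 103.9179
  x_1 = 0.1993·59 + 1.1519·15 + 0.2162·59 + 0.1394·37 + 0.1079·89 = 56.5556
  x_2 = 0.0562·59 + 0.0630·15 + 1.0859·59 + 0.1866·37 + 0.1207·89 = 85.9745
  x_3 = 0.1420·59 + 0.1780·15 + 0.1430·59 + 1.1104·37 + 0.2208·89 = 80.2240
  x_4 = 0.0604·59 + 0.1301·15 + 0.1826·59 + 0.1011·37 + 1.1060·89 = 118.4641
Output multipliers (column sums of L):
  Transport: 1.6819
  Electronics: 1.6020
  Mining: 1.8221
  Services: 1.6725
  Textiles: 1.7134

Mining (1.8221)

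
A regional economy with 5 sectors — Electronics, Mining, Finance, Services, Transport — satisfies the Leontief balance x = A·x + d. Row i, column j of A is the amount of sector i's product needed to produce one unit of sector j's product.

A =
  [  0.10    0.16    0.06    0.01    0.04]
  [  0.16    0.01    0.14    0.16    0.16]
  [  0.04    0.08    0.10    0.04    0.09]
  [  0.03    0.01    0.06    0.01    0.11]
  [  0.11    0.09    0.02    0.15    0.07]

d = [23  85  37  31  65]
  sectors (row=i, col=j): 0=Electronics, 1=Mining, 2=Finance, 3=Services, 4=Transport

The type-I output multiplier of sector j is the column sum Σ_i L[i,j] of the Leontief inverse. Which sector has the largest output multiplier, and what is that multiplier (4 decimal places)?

Transport (1.7741)

Form M = I − A:
  [  0.90   -0.16   -0.06   -0.01   -0.04]
  [ -0.16    0.99   -0.14   -0.16   -0.16]
  [ -0.04   -0.08    0.90   -0.04   -0.09]
  [ -0.03   -0.01   -0.06    0.99   -0.11]
  [ -0.11   -0.09   -0.02   -0.15    0.93]
Leontief inverse L = M⁻¹:
  [  1.1685    0.2085    0.1171    0.0662    0.1053]
  [  0.2403    1.0900    0.2059    0.2239    0.2443]
  [  0.0934    0.1219    1.1455    0.0891    0.1464]
  [  0.0628    0.0402    0.0830    1.0419    0.1409]
  [  0.1736    0.1393    0.0718    0.1995    1.1372]
Total output x = L · d:
  x_0 = 1.1685·23 + 0.2085·85 + 0.1171·37 + 0.0662·31 + 0.1053·65 = 57.8297
  x_1 = 0.2403·23 + 1.0900·85 + 0.2059·37 + 0.2239·31 + 0.2443·65 = 128.6193
  x_2 = 0.0934·23 + 0.1219·85 + 1.1455·37 + 0.0891·31 + 0.1464·65 = 67.1683
  x_3 = 0.0628·23 + 0.0402·85 + 0.0830·37 + 1.0419·31 + 0.1409·65 = 49.3900
  x_4 = 0.1736·23 + 0.1393·85 + 0.0718·37 + 0.1995·31 + 1.1372·65 = 98.5902
Output multipliers (column sums of L):
  Electronics: 1.7385
  Mining: 1.5999
  Finance: 1.6234
  Services: 1.6206
  Transport: 1.7741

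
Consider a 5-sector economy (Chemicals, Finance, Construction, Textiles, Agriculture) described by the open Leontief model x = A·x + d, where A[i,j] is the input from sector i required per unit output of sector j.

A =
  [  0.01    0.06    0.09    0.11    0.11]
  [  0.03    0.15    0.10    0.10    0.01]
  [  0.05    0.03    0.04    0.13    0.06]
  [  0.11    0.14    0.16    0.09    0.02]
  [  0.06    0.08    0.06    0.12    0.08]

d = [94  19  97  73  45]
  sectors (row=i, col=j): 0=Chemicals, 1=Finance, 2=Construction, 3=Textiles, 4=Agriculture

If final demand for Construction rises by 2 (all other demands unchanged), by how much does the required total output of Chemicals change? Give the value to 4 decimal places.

0.3000

Form M = I − A:
  [  0.99   -0.06   -0.09   -0.11   -0.11]
  [ -0.03    0.85   -0.10   -0.10   -0.01]
  [ -0.05   -0.03    0.96   -0.13   -0.06]
  [ -0.11   -0.14   -0.16    0.91   -0.02]
  [ -0.06   -0.08   -0.06   -0.12    0.92]
Leontief inverse L = M⁻¹:
  [  1.0499    0.1223    0.1500    0.1803    0.1406]
  [  0.0662    1.2183    0.1637    0.1699    0.0355]
  [  0.0839    0.0835    1.0948    0.1871    0.0864]
  [  0.1540    0.2201    0.2386    1.1840    0.0621]
  [  0.0998    0.1481    0.1265    0.1932    1.1129]
Total output x = L · d:
  x_0 = 1.0499·94 + 0.1223·19 + 0.1500·97 + 0.1803·73 + 0.1406·45 = 135.0599
  x_1 = 0.0662·94 + 1.2183·19 + 0.1637·97 + 0.1699·73 + 0.0355·45 = 59.2502
  x_2 = 0.0839·94 + 0.0835·19 + 1.0948·97 + 0.1871·73 + 0.0864·45 = 133.2122
  x_3 = 0.1540·94 + 0.2201·19 + 0.2386·97 + 1.1840·73 + 0.0621·45 = 131.0315
  x_4 = 0.0998·94 + 0.1481·19 + 0.1265·97 + 0.1932·73 + 1.1129·45 = 88.6523
Δx_0 = L[0,2] · Δd_2 = 0.1500 · 2 = 0.3000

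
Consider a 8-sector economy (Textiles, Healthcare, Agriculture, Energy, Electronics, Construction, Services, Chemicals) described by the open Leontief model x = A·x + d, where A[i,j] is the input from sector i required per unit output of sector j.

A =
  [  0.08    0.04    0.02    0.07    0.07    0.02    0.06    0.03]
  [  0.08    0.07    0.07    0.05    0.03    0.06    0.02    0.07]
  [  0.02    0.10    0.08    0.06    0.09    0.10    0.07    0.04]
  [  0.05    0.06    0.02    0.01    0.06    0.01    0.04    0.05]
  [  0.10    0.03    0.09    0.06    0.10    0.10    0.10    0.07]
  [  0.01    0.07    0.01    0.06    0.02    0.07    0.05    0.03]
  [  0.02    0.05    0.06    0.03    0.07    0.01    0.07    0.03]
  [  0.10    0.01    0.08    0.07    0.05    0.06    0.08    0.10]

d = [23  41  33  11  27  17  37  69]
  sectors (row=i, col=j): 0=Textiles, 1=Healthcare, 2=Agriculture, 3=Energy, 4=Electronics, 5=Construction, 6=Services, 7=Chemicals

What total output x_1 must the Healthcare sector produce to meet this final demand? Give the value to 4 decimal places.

Form M = I − A:
  [  0.92   -0.04   -0.02   -0.07   -0.07   -0.02   -0.06   -0.03]
  [ -0.08    0.93   -0.07   -0.05   -0.03   -0.06   -0.02   -0.07]
  [ -0.02   -0.10    0.92   -0.06   -0.09   -0.10   -0.07   -0.04]
  [ -0.05   -0.06   -0.02    0.99   -0.06   -0.01   -0.04   -0.05]
  [ -0.10   -0.03   -0.09   -0.06    0.90   -0.10   -0.10   -0.07]
  [ -0.01   -0.07   -0.01   -0.06   -0.02    0.93   -0.05   -0.03]
  [ -0.02   -0.05   -0.06   -0.03   -0.07   -0.01    0.93   -0.03]
  [ -0.10   -0.01   -0.08   -0.07   -0.05   -0.06   -0.08    0.90]
Leontief inverse L = M⁻¹:
  [  1.1230    0.0752    0.0568    0.1047    0.1154    0.0540    0.1038    0.0659]
  [  0.1278    1.1142    0.1127    0.0933    0.0785    0.1042    0.0685    0.1130]
  [  0.0756    0.1575    1.1362    0.1115    0.1511    0.1588    0.1313    0.0929]
  [  0.0866    0.0876    0.0529    1.0401    0.0956    0.0407    0.0756    0.0812]
  [  0.1652    0.0924    0.1526    0.1212    1.1748    0.1638    0.1756    0.1289]
  [  0.0397    0.1005    0.0376    0.0863    0.0499    1.0976    0.0807    0.0588]
  [  0.0566    0.0845    0.0985    0.0620    0.1121    0.0460    1.1108    0.0636]
  [  0.1565    0.0609    0.1324    0.1215    0.1131    0.1108    0.1437    1.1510]
Total output x = L · d:
  x_0 = 1.1230·23 + 0.0752·41 + 0.0568·33 + 0.1047·11 + 0.1154·27 + 0.0540·17 + 0.1038·37 + 0.0659·69 = 44.3616
  x_1 = 0.1278·23 + 1.1142·41 + 0.1127·33 + 0.0933·11 + 0.0785·27 + 0.1042·17 + 0.0685·37 + 0.1130·69 = 67.5843
  x_2 = 0.0756·23 + 0.1575·41 + 1.1362·33 + 0.1115·11 + 0.1511·27 + 0.1588·17 + 0.1313·37 + 0.0929·69 = 64.9616
  x_3 = 0.0866·23 + 0.0876·41 + 0.0529·33 + 1.0401·11 + 0.0956·27 + 0.0407·17 + 0.0756·37 + 0.0812·69 = 30.4442
  x_4 = 0.1652·23 + 0.0924·41 + 0.1526·33 + 0.1212·11 + 1.1748·27 + 0.1638·17 + 0.1756·37 + 0.1289·69 = 63.8518
  x_5 = 0.0397·23 + 0.1005·41 + 0.0376·33 + 0.0863·11 + 0.0499·27 + 1.0976·17 + 0.0807·37 + 0.0588·69 = 34.2707
  x_6 = 0.0566·23 + 0.0845·41 + 0.0985·33 + 0.0620·11 + 0.1121·27 + 0.0460·17 + 1.1108·37 + 0.0636·69 = 57.9936
  x_7 = 0.1565·23 + 0.0609·41 + 0.1324·33 + 0.1215·11 + 0.1131·27 + 0.1108·17 + 0.1437·37 + 1.1510·69 = 101.4759

67.5843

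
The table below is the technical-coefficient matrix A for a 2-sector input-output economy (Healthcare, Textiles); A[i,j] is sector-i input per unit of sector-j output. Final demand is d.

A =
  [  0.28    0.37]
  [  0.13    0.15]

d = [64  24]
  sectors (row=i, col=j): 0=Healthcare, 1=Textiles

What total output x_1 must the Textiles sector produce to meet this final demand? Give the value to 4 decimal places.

45.3981

Form M = I − A:
  [  0.72   -0.37]
  [ -0.13    0.85]
Leontief inverse L = M⁻¹:
  [  1.5074    0.6561]
  [  0.2305    1.2768]
Total output x = L · d:
  x_0 = 1.5074·64 + 0.6561·24 = 112.2185
  x_1 = 0.2305·64 + 1.2768·24 = 45.3981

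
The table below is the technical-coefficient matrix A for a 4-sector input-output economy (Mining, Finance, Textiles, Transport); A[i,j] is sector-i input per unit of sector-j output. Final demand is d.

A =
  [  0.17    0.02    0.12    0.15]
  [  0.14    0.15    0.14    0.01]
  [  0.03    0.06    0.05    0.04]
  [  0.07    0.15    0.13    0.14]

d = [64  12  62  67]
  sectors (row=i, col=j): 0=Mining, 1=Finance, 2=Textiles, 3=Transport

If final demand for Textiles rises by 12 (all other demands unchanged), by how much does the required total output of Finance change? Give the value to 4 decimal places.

Form M = I − A:
  [  0.83   -0.02   -0.12   -0.15]
  [ -0.14    0.85   -0.14   -0.01]
  [ -0.03   -0.06    0.95   -0.04]
  [ -0.07   -0.15   -0.13    0.86]
Leontief inverse L = M⁻¹:
  [  1.2454    0.0836    0.2008    0.2275]
  [  0.2166    1.2076    0.2138    0.0618]
  [  0.0592    0.0886    1.0816    0.0617]
  [  0.1481    0.2308    0.2171    1.2014]
Total output x = L · d:
  x_0 = 1.2454·64 + 0.0836·12 + 0.2008·62 + 0.2275·67 = 108.3992
  x_1 = 0.2166·64 + 1.2076·12 + 0.2138·62 + 0.0618·67 = 45.7465
  x_2 = 0.0592·64 + 0.0886·12 + 1.0816·62 + 0.0617·67 = 76.0473
  x_3 = 0.1481·64 + 0.2308·12 + 0.2171·62 + 1.2014·67 = 106.2047
Δx_1 = L[1,2] · Δd_2 = 0.2138 · 12 = 2.5652

2.5652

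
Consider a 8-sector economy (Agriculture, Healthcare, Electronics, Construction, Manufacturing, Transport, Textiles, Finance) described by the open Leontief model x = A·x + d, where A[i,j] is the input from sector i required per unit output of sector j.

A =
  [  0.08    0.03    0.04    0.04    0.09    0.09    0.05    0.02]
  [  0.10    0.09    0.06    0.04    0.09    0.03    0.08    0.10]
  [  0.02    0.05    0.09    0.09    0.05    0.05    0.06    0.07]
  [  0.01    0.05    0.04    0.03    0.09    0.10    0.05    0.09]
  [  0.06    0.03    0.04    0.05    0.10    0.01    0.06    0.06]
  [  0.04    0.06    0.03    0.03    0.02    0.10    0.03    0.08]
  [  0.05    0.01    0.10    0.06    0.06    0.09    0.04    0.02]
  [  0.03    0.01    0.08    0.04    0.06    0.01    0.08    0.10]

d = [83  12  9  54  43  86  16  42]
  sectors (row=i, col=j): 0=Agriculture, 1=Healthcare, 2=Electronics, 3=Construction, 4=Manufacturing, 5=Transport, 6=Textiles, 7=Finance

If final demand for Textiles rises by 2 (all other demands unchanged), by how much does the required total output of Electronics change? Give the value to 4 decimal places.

0.2190

Form M = I − A:
  [  0.92   -0.03   -0.04   -0.04   -0.09   -0.09   -0.05   -0.02]
  [ -0.10    0.91   -0.06   -0.04   -0.09   -0.03   -0.08   -0.10]
  [ -0.02   -0.05    0.91   -0.09   -0.05   -0.05   -0.06   -0.07]
  [ -0.01   -0.05   -0.04    0.97   -0.09   -0.10   -0.05   -0.09]
  [ -0.06   -0.03   -0.04   -0.05    0.90   -0.01   -0.06   -0.06]
  [ -0.04   -0.06   -0.03   -0.03   -0.02    0.90   -0.03   -0.08]
  [ -0.05   -0.01   -0.10   -0.06   -0.06   -0.09    0.96   -0.02]
  [ -0.03   -0.01   -0.08   -0.04   -0.06   -0.01   -0.08    0.90]
Leontief inverse L = M⁻¹:
  [  1.1190    0.0614    0.0837    0.0767    0.1442    0.1387    0.0918    0.0699]
  [  0.1547    1.1308    0.1263    0.0919    0.1676    0.0884    0.1424    0.1703]
  [  0.0573    0.0850    1.1446    0.1330    0.1094    0.1006    0.1095    0.1317]
  [  0.0483    0.0822    0.0893    1.0686    0.1444    0.1442    0.0965    0.1486]
  [  0.0954    0.0562    0.0847    0.0859    1.1546    0.0499    0.1021    0.1072]
  [  0.0739    0.0894    0.0715    0.0617    0.0652    1.1414    0.0696    0.1307]
  [  0.0830    0.0416    0.1452    0.0984    0.1103    0.1388    1.0808    0.0713]
  [  0.0608    0.0342    0.1293    0.0781    0.1103    0.0493    0.1223    1.1486]
Total output x = L · d:
  x_0 = 1.1190·83 + 0.0614·12 + 0.0837·9 + 0.0767·54 + 0.1442·43 + 0.1387·86 + 0.0918·16 + 0.0699·42 = 121.0399
  x_1 = 0.1547·83 + 1.1308·12 + 0.1263·9 + 0.0919·54 + 0.1676·43 + 0.0884·86 + 0.1424·16 + 0.1703·42 = 56.7494
  x_2 = 0.0573·83 + 0.0850·12 + 1.1446·9 + 0.1330·54 + 0.1094·43 + 0.1006·86 + 0.1095·16 + 0.1317·42 = 43.9000
  x_3 = 0.0483·83 + 0.0822·12 + 0.0893·9 + 1.0686·54 + 0.1444·43 + 0.1442·86 + 0.0965·16 + 0.1486·42 = 89.8918
  x_4 = 0.0954·83 + 0.0562·12 + 0.0847·9 + 0.0859·54 + 1.1546·43 + 0.0499·86 + 0.1021·16 + 0.1072·42 = 74.0694
  x_5 = 0.0739·83 + 0.0894·12 + 0.0715·9 + 0.0617·54 + 0.0652·43 + 1.1414·86 + 0.0696·16 + 0.1307·42 = 118.7470
  x_6 = 0.0830·83 + 0.0416·12 + 0.1452·9 + 0.0984·54 + 0.1103·43 + 0.1388·86 + 1.0808·16 + 0.0713·42 = 50.9737
  x_7 = 0.0608·83 + 0.0342·12 + 0.1293·9 + 0.0781·54 + 0.1103·43 + 0.0493·86 + 0.1223·16 + 1.1486·42 = 70.0177
Δx_2 = L[2,6] · Δd_6 = 0.1095 · 2 = 0.2190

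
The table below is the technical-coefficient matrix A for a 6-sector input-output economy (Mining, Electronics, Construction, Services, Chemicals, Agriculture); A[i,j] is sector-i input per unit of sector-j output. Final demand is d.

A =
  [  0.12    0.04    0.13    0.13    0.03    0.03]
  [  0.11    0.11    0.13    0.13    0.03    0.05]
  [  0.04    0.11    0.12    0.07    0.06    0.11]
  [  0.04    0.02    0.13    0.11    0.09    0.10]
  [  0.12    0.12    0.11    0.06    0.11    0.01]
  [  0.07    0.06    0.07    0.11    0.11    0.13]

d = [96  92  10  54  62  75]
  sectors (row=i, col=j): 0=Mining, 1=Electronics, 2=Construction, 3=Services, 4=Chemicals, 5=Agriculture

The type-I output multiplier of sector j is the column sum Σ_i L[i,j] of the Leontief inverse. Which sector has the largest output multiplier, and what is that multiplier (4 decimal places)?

Form M = I − A:
  [  0.88   -0.04   -0.13   -0.13   -0.03   -0.03]
  [ -0.11    0.89   -0.13   -0.13   -0.03   -0.05]
  [ -0.04   -0.11    0.88   -0.07   -0.06   -0.11]
  [ -0.04   -0.02   -0.13    0.89   -0.09   -0.10]
  [ -0.12   -0.12   -0.11   -0.06    0.89   -0.01]
  [ -0.07   -0.06   -0.07   -0.11   -0.11    0.87]
Leontief inverse L = M⁻¹:
  [  1.1934    0.1095    0.2469    0.2294    0.0969    0.1061]
  [  0.1985    1.1950    0.2671    0.2490    0.1074    0.1392]
  [  0.1229    0.1945    1.2419    0.1773    0.1364    0.1944]
  [  0.1156    0.0976    0.2454    1.2078    0.1683    0.1814]
  [  0.2125    0.2081    0.2416    0.1704    1.1815    0.0830]
  [  0.1611    0.1455    0.1998    0.2241    0.1968    1.2166]
Total output x = L · d:
  x_0 = 1.1934·96 + 0.1095·92 + 0.2469·10 + 0.2294·54 + 0.0969·62 + 0.1061·75 = 153.4609
  x_1 = 0.1985·96 + 1.1950·92 + 0.2671·10 + 0.2490·54 + 0.1074·62 + 0.1392·75 = 162.2090
  x_2 = 0.1229·96 + 0.1945·92 + 1.2419·10 + 0.1773·54 + 0.1364·62 + 0.1944·75 = 74.7157
  x_3 = 0.1156·96 + 0.0976·92 + 0.2454·10 + 1.2078·54 + 0.1683·62 + 0.1814·75 = 111.7909
  x_4 = 0.2125·96 + 0.2081·92 + 0.2416·10 + 0.1704·54 + 1.1815·62 + 0.0830·75 = 130.6412
  x_5 = 0.1611·96 + 0.1455·92 + 0.1998·10 + 0.2241·54 + 0.1968·62 + 1.2166·75 = 146.4051
Output multipliers (column sums of L):
  Mining: 2.0040
  Electronics: 1.9503
  Construction: 2.4428
  Services: 2.2579
  Chemicals: 1.8873
  Agriculture: 1.9207

Construction (2.4428)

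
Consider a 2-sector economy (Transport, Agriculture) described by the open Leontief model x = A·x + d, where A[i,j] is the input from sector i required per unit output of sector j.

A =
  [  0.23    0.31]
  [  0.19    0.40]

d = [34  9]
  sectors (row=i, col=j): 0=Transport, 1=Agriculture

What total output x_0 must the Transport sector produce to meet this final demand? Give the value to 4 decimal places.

Form M = I − A:
  [  0.77   -0.31]
  [ -0.19    0.60]
Leontief inverse L = M⁻¹:
  [  1.4885    0.7690]
  [  0.4713    1.9102]
Total output x = L · d:
  x_0 = 1.4885·34 + 0.7690·9 = 57.5291
  x_1 = 0.4713·34 + 1.9102·9 = 33.2176

57.5291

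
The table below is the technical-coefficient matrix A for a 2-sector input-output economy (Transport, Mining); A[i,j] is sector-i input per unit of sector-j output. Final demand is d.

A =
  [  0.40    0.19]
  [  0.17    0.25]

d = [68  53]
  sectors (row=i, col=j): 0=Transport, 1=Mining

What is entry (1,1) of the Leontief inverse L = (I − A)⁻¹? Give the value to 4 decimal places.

L[1,1] = 1.4364

Form M = I − A:
  [  0.60   -0.19]
  [ -0.17    0.75]
Leontief inverse L = M⁻¹:
  [  1.7955    0.4549]
  [  0.4070    1.4364]
Total output x = L · d:
  x_0 = 1.7955·68 + 0.4549·53 = 146.2054
  x_1 = 0.4070·68 + 1.4364·53 = 103.8066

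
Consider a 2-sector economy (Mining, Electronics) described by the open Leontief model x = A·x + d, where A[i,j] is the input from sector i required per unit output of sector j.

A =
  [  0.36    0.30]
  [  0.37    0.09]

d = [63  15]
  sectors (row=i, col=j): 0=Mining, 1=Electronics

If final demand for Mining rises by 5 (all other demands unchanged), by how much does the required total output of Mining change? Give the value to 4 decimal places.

9.6521

Form M = I − A:
  [  0.64   -0.30]
  [ -0.37    0.91]
Leontief inverse L = M⁻¹:
  [  1.9304    0.6364]
  [  0.7849    1.3577]
Total output x = L · d:
  x_0 = 1.9304·63 + 0.6364·15 = 131.1625
  x_1 = 0.7849·63 + 1.3577·15 = 69.8133
Δx_0 = L[0,0] · Δd_0 = 1.9304 · 5 = 9.6521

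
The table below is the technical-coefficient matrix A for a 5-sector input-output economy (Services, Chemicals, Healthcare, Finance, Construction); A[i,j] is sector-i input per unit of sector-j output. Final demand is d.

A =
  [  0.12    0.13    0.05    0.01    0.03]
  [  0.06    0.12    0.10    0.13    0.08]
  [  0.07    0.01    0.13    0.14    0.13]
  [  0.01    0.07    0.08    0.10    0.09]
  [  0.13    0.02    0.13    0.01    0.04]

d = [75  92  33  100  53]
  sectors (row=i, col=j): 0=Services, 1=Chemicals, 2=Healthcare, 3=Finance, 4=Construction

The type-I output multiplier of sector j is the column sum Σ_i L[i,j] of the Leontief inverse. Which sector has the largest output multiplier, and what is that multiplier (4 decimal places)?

Healthcare (1.8198)

Form M = I − A:
  [  0.88   -0.13   -0.05   -0.01   -0.03]
  [ -0.06    0.88   -0.10   -0.13   -0.08]
  [ -0.07   -0.01    0.87   -0.14   -0.13]
  [ -0.01   -0.07   -0.08    0.90   -0.09]
  [ -0.13   -0.02   -0.13   -0.01    0.96]
Leontief inverse L = M⁻¹:
  [  1.1679    0.1798    0.1035    0.0558    0.0707]
  [  0.1183    1.1752    0.1820    0.2010    0.1451]
  [  0.1304    0.0532    1.2099    0.1995    0.1911]
  [  0.0516    0.1038    0.1412    1.1502    0.1372]
  [  0.1788    0.0571    0.1831    0.0507    1.0816]
Total output x = L · d:
  x_0 = 1.1679·75 + 0.1798·92 + 0.1035·33 + 0.0558·100 + 0.0707·53 = 116.8791
  x_1 = 0.1183·75 + 1.1752·92 + 0.1820·33 + 0.2010·100 + 0.1451·53 = 150.7924
  x_2 = 0.1304·75 + 0.0532·92 + 1.2099·33 + 0.1995·100 + 0.1911·53 = 84.6732
  x_3 = 0.0516·75 + 0.1038·92 + 0.1412·33 + 1.1502·100 + 0.1372·53 = 140.3751
  x_4 = 0.1788·75 + 0.0571·92 + 0.1831·33 + 0.0507·100 + 1.0816·53 = 87.1056
Output multipliers (column sums of L):
  Services: 1.6471
  Chemicals: 1.5691
  Healthcare: 1.8198
  Finance: 1.6572
  Construction: 1.6257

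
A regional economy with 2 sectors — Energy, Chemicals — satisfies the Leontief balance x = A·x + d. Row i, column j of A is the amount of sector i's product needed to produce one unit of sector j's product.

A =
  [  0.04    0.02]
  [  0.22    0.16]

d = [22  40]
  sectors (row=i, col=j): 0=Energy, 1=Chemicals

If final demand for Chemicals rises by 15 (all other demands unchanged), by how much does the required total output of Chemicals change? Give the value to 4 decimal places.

17.9551

Form M = I − A:
  [  0.96   -0.02]
  [ -0.22    0.84]
Leontief inverse L = M⁻¹:
  [  1.0474    0.0249]
  [  0.2743    1.1970]
Total output x = L · d:
  x_0 = 1.0474·22 + 0.0249·40 = 24.0399
  x_1 = 0.2743·22 + 1.1970·40 = 53.9152
Δx_1 = L[1,1] · Δd_1 = 1.1970 · 15 = 17.9551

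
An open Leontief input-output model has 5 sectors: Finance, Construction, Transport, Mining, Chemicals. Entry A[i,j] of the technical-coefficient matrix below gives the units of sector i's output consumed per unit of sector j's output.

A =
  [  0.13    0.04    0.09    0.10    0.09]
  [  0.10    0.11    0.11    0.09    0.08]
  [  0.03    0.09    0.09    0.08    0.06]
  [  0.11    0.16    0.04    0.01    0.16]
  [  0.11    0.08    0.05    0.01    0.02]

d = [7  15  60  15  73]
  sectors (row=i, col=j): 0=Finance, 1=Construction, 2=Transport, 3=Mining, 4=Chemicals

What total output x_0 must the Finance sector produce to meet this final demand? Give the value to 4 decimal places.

32.1669

Form M = I − A:
  [  0.87   -0.04   -0.09   -0.10   -0.09]
  [ -0.10    0.89   -0.11   -0.09   -0.08]
  [ -0.03   -0.09    0.91   -0.08   -0.06]
  [ -0.11   -0.16   -0.04    0.99   -0.16]
  [ -0.11   -0.08   -0.05   -0.01    0.98]
Leontief inverse L = M⁻¹:
  [  1.2046    0.1087    0.1470    0.1450    0.1522]
  [  0.1792    1.1882    0.1757    0.1418    0.1474]
  [  0.0846    0.1491    1.1363    0.1150    0.1083]
  [  0.1914    0.2294    0.1052    1.0610    0.2160]
  [  0.1561    0.1191    0.0899    0.0445    1.0572]
Total output x = L · d:
  x_0 = 1.2046·7 + 0.1087·15 + 0.1470·60 + 0.1450·15 + 0.1522·73 = 32.1669
  x_1 = 0.1792·7 + 1.1882·15 + 0.1757·60 + 0.1418·15 + 0.1474·73 = 42.5008
  x_2 = 0.0846·7 + 0.1491·15 + 1.1363·60 + 0.1150·15 + 0.1083·73 = 80.6362
  x_3 = 0.1914·7 + 0.2294·15 + 0.1052·60 + 1.0610·15 + 0.2160·73 = 42.7709
  x_4 = 0.1561·7 + 0.1191·15 + 0.0899·60 + 0.0445·15 + 1.0572·73 = 86.1203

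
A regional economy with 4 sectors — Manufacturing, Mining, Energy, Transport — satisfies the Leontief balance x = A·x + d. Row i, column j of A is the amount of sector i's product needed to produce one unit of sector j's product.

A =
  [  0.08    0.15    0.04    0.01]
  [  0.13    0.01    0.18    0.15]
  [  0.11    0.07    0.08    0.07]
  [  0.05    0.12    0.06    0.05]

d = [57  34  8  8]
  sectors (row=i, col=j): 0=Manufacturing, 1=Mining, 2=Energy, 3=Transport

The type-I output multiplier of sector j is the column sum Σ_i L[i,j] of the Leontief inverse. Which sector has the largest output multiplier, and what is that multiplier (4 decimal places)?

Manufacturing (1.5655)

Form M = I − A:
  [  0.92   -0.15   -0.04   -0.01]
  [ -0.13    0.99   -0.18   -0.15]
  [ -0.11   -0.07    0.92   -0.07]
  [ -0.05   -0.12   -0.06    0.95]
Leontief inverse L = M⁻¹:
  [  1.1258    0.1825    0.0877    0.0471]
  [  0.1903    1.0783    0.2316    0.1893]
  [  0.1562    0.1155    1.1230    0.1026]
  [  0.0932    0.1531    0.1048    1.0855]
Total output x = L · d:
  x_0 = 1.1258·57 + 0.1825·34 + 0.0877·8 + 0.0471·8 = 71.4537
  x_1 = 0.1903·57 + 1.0783·34 + 0.2316·8 + 0.1893·8 = 50.8777
  x_2 = 0.1562·57 + 0.1155·34 + 1.1230·8 + 0.1026·8 = 22.6348
  x_3 = 0.0932·57 + 0.1531·34 + 0.1048·8 + 1.0855·8 = 20.0380
Output multipliers (column sums of L):
  Manufacturing: 1.5655
  Mining: 1.5294
  Energy: 1.5472
  Transport: 1.4246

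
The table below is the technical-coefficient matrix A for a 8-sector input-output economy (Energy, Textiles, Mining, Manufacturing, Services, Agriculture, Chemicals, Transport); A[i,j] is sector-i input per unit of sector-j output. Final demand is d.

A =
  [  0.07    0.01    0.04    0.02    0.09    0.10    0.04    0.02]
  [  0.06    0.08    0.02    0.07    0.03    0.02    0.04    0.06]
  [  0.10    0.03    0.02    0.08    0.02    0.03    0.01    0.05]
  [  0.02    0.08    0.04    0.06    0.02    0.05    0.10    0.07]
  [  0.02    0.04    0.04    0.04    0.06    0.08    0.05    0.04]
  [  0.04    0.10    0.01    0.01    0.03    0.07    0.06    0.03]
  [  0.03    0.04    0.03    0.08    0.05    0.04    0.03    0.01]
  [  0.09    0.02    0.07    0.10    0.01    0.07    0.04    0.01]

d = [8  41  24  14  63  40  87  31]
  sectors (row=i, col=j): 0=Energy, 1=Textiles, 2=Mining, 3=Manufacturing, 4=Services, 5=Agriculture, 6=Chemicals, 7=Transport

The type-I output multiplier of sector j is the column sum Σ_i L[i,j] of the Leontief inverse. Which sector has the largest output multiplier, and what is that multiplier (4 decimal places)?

Form M = I − A:
  [  0.93   -0.01   -0.04   -0.02   -0.09   -0.10   -0.04   -0.02]
  [ -0.06    0.92   -0.02   -0.07   -0.03   -0.02   -0.04   -0.06]
  [ -0.10   -0.03    0.98   -0.08   -0.02   -0.03   -0.01   -0.05]
  [ -0.02   -0.08   -0.04    0.94   -0.02   -0.05   -0.10   -0.07]
  [ -0.02   -0.04   -0.04   -0.04    0.94   -0.08   -0.05   -0.04]
  [ -0.04   -0.10   -0.01   -0.01   -0.03    0.93   -0.06   -0.03]
  [ -0.03   -0.04   -0.03   -0.08   -0.05   -0.04    0.97   -0.01]
  [ -0.09   -0.02   -0.07   -0.10   -0.01   -0.07   -0.04    0.99]
Leontief inverse L = M⁻¹:
  [  1.1001    0.0423    0.0590    0.0483    0.1175    0.1399    0.0691    0.0409]
  [  0.0924    1.1117    0.0417    0.1061    0.0539    0.0548    0.0706    0.0834]
  [  0.1297    0.0570    1.0400    0.1089    0.0436    0.0653    0.0388    0.0704]
  [  0.0564    0.1179    0.0633    1.1035    0.0449    0.0867    0.1332    0.0953]
  [  0.0492    0.0728    0.0585    0.0719    1.0821    0.1137    0.0784    0.0614]
  [  0.0683    0.1318    0.0267    0.0400    0.0524    1.1004    0.0855    0.0499]
  [  0.0531    0.0684    0.0460    0.1070    0.0692    0.0681    1.0565    0.0306]
  [  0.1242    0.0551    0.0905    0.1336    0.0368    0.1089    0.0734    1.0355]
Total output x = L · d:
  x_0 = 1.1001·8 + 0.0423·41 + 0.0590·24 + 0.0483·14 + 0.1175·63 + 0.1399·40 + 0.0691·87 + 0.0409·31 = 32.9033
  x_1 = 0.0924·8 + 1.1117·41 + 0.0417·24 + 0.1061·14 + 0.0539·63 + 0.0548·40 + 0.0706·87 + 0.0834·31 = 63.1202
  x_2 = 0.1297·8 + 0.0570·41 + 1.0400·24 + 0.1089·14 + 0.0436·63 + 0.0653·40 + 0.0388·87 + 0.0704·31 = 40.7754
  x_3 = 0.0564·8 + 0.1179·41 + 0.0633·24 + 1.1035·14 + 0.0449·63 + 0.0867·40 + 0.1332·87 + 0.0953·31 = 43.0911
  x_4 = 0.0492·8 + 0.0728·41 + 0.0585·24 + 0.0719·14 + 1.0821·63 + 0.1137·40 + 0.0784·87 + 0.0614·31 = 87.2345
  x_5 = 0.0683·8 + 0.1318·41 + 0.0267·24 + 0.0400·14 + 0.0524·63 + 1.1004·40 + 0.0855·87 + 0.0499·31 = 63.4455
  x_6 = 0.0531·8 + 0.0684·41 + 0.0460·24 + 0.1070·14 + 0.0692·63 + 0.0681·40 + 1.0565·87 + 0.0306·31 = 105.7800
  x_7 = 0.1242·8 + 0.0551·41 + 0.0905·24 + 0.1336·14 + 0.0368·63 + 0.1089·40 + 0.0734·87 + 1.0355·31 = 52.4564
Output multipliers (column sums of L):
  Energy: 1.6732
  Textiles: 1.6570
  Mining: 1.4256
  Manufacturing: 1.7192
  Services: 1.5003
  Agriculture: 1.7378
  Chemicals: 1.6055
  Transport: 1.4674

Agriculture (1.7378)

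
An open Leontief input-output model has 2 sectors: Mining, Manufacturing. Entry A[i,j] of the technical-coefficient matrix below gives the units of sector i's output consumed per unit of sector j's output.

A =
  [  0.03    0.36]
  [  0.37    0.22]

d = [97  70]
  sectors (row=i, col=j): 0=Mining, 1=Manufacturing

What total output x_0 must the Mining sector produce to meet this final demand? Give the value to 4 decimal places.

161.7902

Form M = I − A:
  [  0.97   -0.36]
  [ -0.37    0.78]
Leontief inverse L = M⁻¹:
  [  1.2512    0.5775]
  [  0.5935    1.5560]
Total output x = L · d:
  x_0 = 1.2512·97 + 0.5775·70 = 161.7902
  x_1 = 0.5935·97 + 1.5560·70 = 166.4902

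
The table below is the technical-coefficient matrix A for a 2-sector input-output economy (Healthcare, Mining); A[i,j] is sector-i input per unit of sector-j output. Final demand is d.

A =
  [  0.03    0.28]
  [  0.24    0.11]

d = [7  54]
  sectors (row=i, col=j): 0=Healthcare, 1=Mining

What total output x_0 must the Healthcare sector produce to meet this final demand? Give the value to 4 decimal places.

26.8182

Form M = I − A:
  [  0.97   -0.28]
  [ -0.24    0.89]
Leontief inverse L = M⁻¹:
  [  1.1180    0.3517]
  [  0.3015    1.2184]
Total output x = L · d:
  x_0 = 1.1180·7 + 0.3517·54 = 26.8182
  x_1 = 0.3015·7 + 1.2184·54 = 67.9060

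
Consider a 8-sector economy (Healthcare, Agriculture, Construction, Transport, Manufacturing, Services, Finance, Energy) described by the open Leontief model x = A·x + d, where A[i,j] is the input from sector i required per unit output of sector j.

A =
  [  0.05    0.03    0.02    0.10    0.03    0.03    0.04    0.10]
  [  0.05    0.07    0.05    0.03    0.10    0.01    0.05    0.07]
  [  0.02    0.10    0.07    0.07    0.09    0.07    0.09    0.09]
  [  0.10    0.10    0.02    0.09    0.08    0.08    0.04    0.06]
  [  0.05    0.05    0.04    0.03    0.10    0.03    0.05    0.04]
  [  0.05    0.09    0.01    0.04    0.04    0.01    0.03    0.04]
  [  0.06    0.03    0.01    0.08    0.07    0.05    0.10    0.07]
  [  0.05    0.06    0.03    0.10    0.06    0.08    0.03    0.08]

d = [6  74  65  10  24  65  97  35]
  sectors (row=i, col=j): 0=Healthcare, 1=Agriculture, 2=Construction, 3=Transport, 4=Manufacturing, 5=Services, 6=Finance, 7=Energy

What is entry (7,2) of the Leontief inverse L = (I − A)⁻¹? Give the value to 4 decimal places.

Form M = I − A:
  [  0.95   -0.03   -0.02   -0.10   -0.03   -0.03   -0.04   -0.10]
  [ -0.05    0.93   -0.05   -0.03   -0.10   -0.01   -0.05   -0.07]
  [ -0.02   -0.10    0.93   -0.07   -0.09   -0.07   -0.09   -0.09]
  [ -0.10   -0.10   -0.02    0.91   -0.08   -0.08   -0.04   -0.06]
  [ -0.05   -0.05   -0.04   -0.03    0.90   -0.03   -0.05   -0.04]
  [ -0.05   -0.09   -0.01   -0.04   -0.04    0.99   -0.03   -0.04]
  [ -0.06   -0.03   -0.01   -0.08   -0.07   -0.05    0.90   -0.07]
  [ -0.05   -0.06   -0.03   -0.10   -0.06   -0.08   -0.03    0.92]
Leontief inverse L = M⁻¹:
  [  1.0947    0.0796    0.0411    0.1551    0.0823    0.0680    0.0760    0.1515]
  [  0.0923    1.1192    0.0763    0.0819    0.1598    0.0456    0.0921    0.1239]
  [  0.0807    0.1728    1.1049    0.1416    0.1728    0.1197    0.1490    0.1633]
  [  0.1587    0.1664    0.0503    1.1582    0.1528    0.1232    0.0897    0.1292]
  [  0.0882    0.0940    0.0626    0.0756    1.1528    0.0606    0.0877    0.0872]
  [  0.0819    0.1254    0.0280    0.0773    0.0821    1.0339    0.0585    0.0792]
  [  0.1104    0.0830    0.0328    0.1403    0.1302    0.0899    1.1446    0.1273]
  [  0.1019    0.1208    0.0563    0.1605    0.1237    0.1208    0.0729    1.1394]
Total output x = L · d:
  x_0 = 1.0947·6 + 0.0796·74 + 0.0411·65 + 0.1551·10 + 0.0823·24 + 0.0680·65 + 0.0760·97 + 0.1515·35 = 35.7525
  x_1 = 0.0923·6 + 1.1192·74 + 0.0763·65 + 0.0819·10 + 0.1598·24 + 0.0456·65 + 0.0921·97 + 0.1239·35 = 109.2217
  x_2 = 0.0807·6 + 0.1728·74 + 1.1049·65 + 0.1416·10 + 0.1728·24 + 0.1197·65 + 0.1490·97 + 0.1633·35 = 118.6069
  x_3 = 0.1587·6 + 0.1664·74 + 0.0503·65 + 1.1582·10 + 0.1528·24 + 0.1232·65 + 0.0897·97 + 0.1292·35 = 53.0254
  x_4 = 0.0882·6 + 0.0940·74 + 0.0626·65 + 0.0756·10 + 1.1528·24 + 0.0606·65 + 0.0877·97 + 0.0872·35 = 55.4736
  x_5 = 0.0819·6 + 0.1254·74 + 0.0280·65 + 0.0773·10 + 0.0821·24 + 1.0339·65 + 0.0585·97 + 0.0792·35 = 89.9905
  x_6 = 0.1104·6 + 0.0830·74 + 0.0328·65 + 0.1403·10 + 0.1302·24 + 0.0899·65 + 1.1446·97 + 0.1273·35 = 134.7924
  x_7 = 0.1019·6 + 0.1208·74 + 0.0563·65 + 0.1605·10 + 0.1237·24 + 0.1208·65 + 0.0729·97 + 1.1394·35 = 72.5795

L[7,2] = 0.0563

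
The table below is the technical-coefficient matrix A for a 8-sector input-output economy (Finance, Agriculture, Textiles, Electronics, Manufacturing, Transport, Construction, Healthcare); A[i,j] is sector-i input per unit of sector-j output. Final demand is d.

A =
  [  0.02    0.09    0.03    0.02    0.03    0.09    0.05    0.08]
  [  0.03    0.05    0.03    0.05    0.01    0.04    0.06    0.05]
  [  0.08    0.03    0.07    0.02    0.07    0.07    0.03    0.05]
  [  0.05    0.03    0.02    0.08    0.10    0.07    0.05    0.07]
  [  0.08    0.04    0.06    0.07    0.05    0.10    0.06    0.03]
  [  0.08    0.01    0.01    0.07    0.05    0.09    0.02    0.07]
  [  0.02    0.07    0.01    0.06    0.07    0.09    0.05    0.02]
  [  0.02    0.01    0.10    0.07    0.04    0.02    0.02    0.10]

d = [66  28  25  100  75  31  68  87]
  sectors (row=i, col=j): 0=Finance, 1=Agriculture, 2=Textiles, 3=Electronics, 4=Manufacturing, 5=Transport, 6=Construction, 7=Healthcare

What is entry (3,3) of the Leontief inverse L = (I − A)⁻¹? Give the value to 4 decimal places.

L[3,3] = 1.1287

Form M = I − A:
  [  0.98   -0.09   -0.03   -0.02   -0.03   -0.09   -0.05   -0.08]
  [ -0.03    0.95   -0.03   -0.05   -0.01   -0.04   -0.06   -0.05]
  [ -0.08   -0.03    0.93   -0.02   -0.07   -0.07   -0.03   -0.05]
  [ -0.05   -0.03   -0.02    0.92   -0.10   -0.07   -0.05   -0.07]
  [ -0.08   -0.04   -0.06   -0.07    0.95   -0.10   -0.06   -0.03]
  [ -0.08   -0.01   -0.01   -0.07   -0.05    0.91   -0.02   -0.07]
  [ -0.02   -0.07   -0.01   -0.06   -0.07   -0.09    0.95   -0.02]
  [ -0.02   -0.01   -0.10   -0.07   -0.04   -0.02   -0.02    0.90]
Leontief inverse L = M⁻¹:
  [  1.0520    0.1144    0.0584    0.0598    0.0630    0.1354    0.0770    0.1221]
  [  0.0539    1.0713    0.0511    0.0809    0.0388    0.0768    0.0822    0.0825]
  [  0.1165    0.0587    1.1011    0.0581    0.1063    0.1228    0.0589    0.0937]
  [  0.0903    0.0608    0.0535    1.1287    0.1443    0.1293    0.0840    0.1189]
  [  0.1219    0.0737    0.0909    0.1166    1.0951    0.1627    0.0944    0.0803]
  [  0.1133    0.0357    0.0379    0.1104    0.0867    1.1398    0.0471    0.1153]
  [  0.0539    0.0953    0.0331    0.1004    0.1050    0.1393    1.0786    0.0580]
  [  0.0531    0.0319    0.1340    0.1063    0.0778    0.0632    0.0449    1.1418]
Total output x = L · d:
  x_0 = 1.0520·66 + 0.1144·28 + 0.0584·25 + 0.0598·100 + 0.0630·75 + 0.1354·31 + 0.0770·68 + 0.1221·87 = 104.8451
  x_1 = 0.0539·66 + 1.0713·28 + 0.0511·25 + 0.0809·100 + 0.0388·75 + 0.0768·31 + 0.0822·68 + 0.0825·87 = 60.9872
  x_2 = 0.1165·66 + 0.0587·28 + 1.1011·25 + 0.0581·100 + 0.1063·75 + 0.1228·31 + 0.0589·68 + 0.0937·87 = 66.6042
  x_3 = 0.0903·66 + 0.0608·28 + 0.0535·25 + 1.1287·100 + 0.1443·75 + 0.1293·31 + 0.0840·68 + 0.1189·87 = 152.7575
  x_4 = 0.1219·66 + 0.0737·28 + 0.0909·25 + 0.1166·100 + 1.0951·75 + 0.1627·31 + 0.0944·68 + 0.0803·87 = 124.6187
  x_5 = 0.1133·66 + 0.0357·28 + 0.0379·25 + 0.1104·100 + 0.0867·75 + 1.1398·31 + 0.0471·68 + 0.1153·87 = 75.5391
  x_6 = 0.0539·66 + 0.0953·28 + 0.0331·25 + 0.1004·100 + 0.1050·75 + 0.1393·31 + 1.0786·68 + 0.0580·87 = 107.6744
  x_7 = 0.0531·66 + 0.0319·28 + 0.1340·25 + 0.1063·100 + 0.0778·75 + 0.0632·31 + 0.0449·68 + 1.1418·87 = 128.5658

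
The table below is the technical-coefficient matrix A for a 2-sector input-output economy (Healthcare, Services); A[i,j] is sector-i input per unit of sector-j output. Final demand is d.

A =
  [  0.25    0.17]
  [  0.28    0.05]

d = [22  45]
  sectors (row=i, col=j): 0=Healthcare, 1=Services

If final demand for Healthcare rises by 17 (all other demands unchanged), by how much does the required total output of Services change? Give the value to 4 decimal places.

7.1590

Form M = I − A:
  [  0.75   -0.17]
  [ -0.28    0.95]
Leontief inverse L = M⁻¹:
  [  1.4288    0.2557]
  [  0.4211    1.1280]
Total output x = L · d:
  x_0 = 1.4288·22 + 0.2557·45 = 42.9388
  x_1 = 0.4211·22 + 1.1280·45 = 60.0241
Δx_1 = L[1,0] · Δd_0 = 0.4211 · 17 = 7.1590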